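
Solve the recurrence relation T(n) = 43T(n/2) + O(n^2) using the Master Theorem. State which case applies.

Master Theorem for T(n) = 43T(n/2) + O(n^2):

a = 43, b = 2, c = 2
log_b(a) = log_2(43) = 5.4263

Case 1: c = 2 < log_2(43) = 5.4263
T(n) = O(n^(log_2 43))

For T(n) = 43T(n/2) + O(n^2): log_2(43) = 5.4263. This is Case 1 of the Master Theorem (c < log_b(a), work dominated by leaves), giving O(n^(log_2 43)).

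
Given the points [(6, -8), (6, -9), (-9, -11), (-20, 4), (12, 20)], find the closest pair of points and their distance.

Computing all pairwise distances among 5 points:

d((6, -8), (6, -9)) = 1.0 <-- minimum
d((6, -8), (-9, -11)) = 15.2971
d((6, -8), (-20, 4)) = 28.6356
d((6, -8), (12, 20)) = 28.6356
d((6, -9), (-9, -11)) = 15.1327
d((6, -9), (-20, 4)) = 29.0689
d((6, -9), (12, 20)) = 29.6142
d((-9, -11), (-20, 4)) = 18.6011
d((-9, -11), (12, 20)) = 37.4433
d((-20, 4), (12, 20)) = 35.7771

Closest pair: (6, -8) and (6, -9) with distance 1.0

The closest pair is (6, -8) and (6, -9) with Euclidean distance 1.0. For 5 points, brute-force pairwise comparison is shown above. For large n, the divide-and-conquer algorithm (sort by x, recurse on halves, check the dividing strip) achieves O(n log n).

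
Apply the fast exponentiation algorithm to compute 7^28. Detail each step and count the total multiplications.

Computing 7^28 by squaring (build up from 7^1; each line after the first costs one multiplication):

7^1 = 7
7^2 = (7^1)^2 = 7^2 = 49
7^3 = 7 * 7^2 = 7 * 49 = 343
7^6 = (7^3)^2 = 343^2 = 117649
7^7 = 7 * 7^6 = 7 * 117649 = 823543
7^14 = (7^7)^2 = 823543^2 = 678223072849
7^28 = (7^14)^2 = 678223072849^2 = 459986536544739960976801

Result: 459986536544739960976801
Multiplications needed: 6 (6 lines after 7^1)

7^28 = 459986536544739960976801. Using exponentiation by squaring, this requires 6 multiplications. The key idea: if the exponent is even, square the half-power; if odd, multiply by the base once.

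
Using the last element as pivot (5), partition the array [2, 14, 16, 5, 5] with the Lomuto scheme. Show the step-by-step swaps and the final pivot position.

Lomuto partition with pivot = 5:

Initial array: [2, 14, 16, 5, 5]

arr[0]=2 <= 5: swap with position 0, array becomes [2, 14, 16, 5, 5]
arr[1]=14 > 5: no swap
arr[2]=16 > 5: no swap
arr[3]=5 <= 5: swap with position 1, array becomes [2, 5, 16, 14, 5]

Place pivot at position 2: [2, 5, 5, 14, 16]
Pivot position: 2

After partitioning with pivot 5, the array becomes [2, 5, 5, 14, 16]. The pivot is placed at index 2. All elements to the left of the pivot are <= 5, and all elements to the right are > 5.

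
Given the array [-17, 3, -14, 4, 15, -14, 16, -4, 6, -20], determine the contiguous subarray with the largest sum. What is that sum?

Using Kadane's algorithm on [-17, 3, -14, 4, 15, -14, 16, -4, 6, -20]:

Scanning through the array:
Position 1 (value 3): max_ending_here = 3, max_so_far = 3
Position 2 (value -14): max_ending_here = -11, max_so_far = 3
Position 3 (value 4): max_ending_here = 4, max_so_far = 4
Position 4 (value 15): max_ending_here = 19, max_so_far = 19
Position 5 (value -14): max_ending_here = 5, max_so_far = 19
Position 6 (value 16): max_ending_here = 21, max_so_far = 21
Position 7 (value -4): max_ending_here = 17, max_so_far = 21
Position 8 (value 6): max_ending_here = 23, max_so_far = 23
Position 9 (value -20): max_ending_here = 3, max_so_far = 23

Maximum subarray: [4, 15, -14, 16, -4, 6]
Maximum sum: 23

The maximum subarray is [4, 15, -14, 16, -4, 6] with sum 23. This subarray runs from index 3 to index 8.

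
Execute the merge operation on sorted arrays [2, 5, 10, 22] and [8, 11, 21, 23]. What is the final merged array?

Merging process:

Compare 2 vs 8: take 2 from left. Merged: [2]
Compare 5 vs 8: take 5 from left. Merged: [2, 5]
Compare 10 vs 8: take 8 from right. Merged: [2, 5, 8]
Compare 10 vs 11: take 10 from left. Merged: [2, 5, 8, 10]
Compare 22 vs 11: take 11 from right. Merged: [2, 5, 8, 10, 11]
Compare 22 vs 21: take 21 from right. Merged: [2, 5, 8, 10, 11, 21]
Compare 22 vs 23: take 22 from left. Merged: [2, 5, 8, 10, 11, 21, 22]
Append remaining from right: [23]. Merged: [2, 5, 8, 10, 11, 21, 22, 23]

Final merged array: [2, 5, 8, 10, 11, 21, 22, 23]
Total comparisons: 7

The merged array is [2, 5, 8, 10, 11, 21, 22, 23], requiring 7 comparisons. The merge step runs in O(n) time where n is the total number of elements.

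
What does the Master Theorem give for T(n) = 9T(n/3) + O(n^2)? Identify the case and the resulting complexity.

Master Theorem for T(n) = 9T(n/3) + O(n^2):

a = 9, b = 3, c = 2
log_b(a) = log_3(9) = 2.0000

Case 2: c = 2 = log_3(9) = 2.0000
T(n) = O(n^2 log n) = O(n^2 log n)

For T(n) = 9T(n/3) + O(n^2): log_3(9) = 2.0000. This is Case 2 of the Master Theorem (c = log_b(a), equal work at all levels), giving O(n^2 log n).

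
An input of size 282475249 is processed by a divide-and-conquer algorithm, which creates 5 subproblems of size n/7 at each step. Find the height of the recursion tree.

For divide and conquer with division factor 7:

Problem sizes at each level:
Level 0: 282475249
Level 1: 40353607
Level 2: 5764801
Level 3: 823543
Level 4: 117649
Level 5: 16807
Level 6: 2401
Level 7: 343
Level 8: 49
Level 9: 7
Level 10: 1

The root is level 0 and the size-1 base case is level 10 (the tree spans levels 0 through 10, i.e. 11 levels counting the root), so the depth is the number of divisions: log_7(282475249) = 10

The recursion tree depth is log_7(282475249) = 10. At each level, the problem size is divided by 7, so it takes 10 divisions to reduce to a base case of size 1. The algorithm makes 5 recursive calls at each level.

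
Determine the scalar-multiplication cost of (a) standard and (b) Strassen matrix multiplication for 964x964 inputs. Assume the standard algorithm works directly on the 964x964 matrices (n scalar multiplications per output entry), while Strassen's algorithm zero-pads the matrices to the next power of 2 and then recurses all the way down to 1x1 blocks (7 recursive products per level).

Matrix multiplication for 964x964 matrices:

Strassen's algorithm requires power-of-2 dimensions. Pad 964x964 to 1024x1024 (next power of 2).

Standard algorithm: 964^3 = 895841344 multiplications
Strassen's algorithm: 7^(log2(1024)) = 7^10 = 282475249 multiplications
Savings: 895841344 - 282475249 = 613366095 multiplications

Standard: 895841344 multiplications (964^3). Strassen: 282475249 multiplications (7^10, after padding to 1024x1024). Strassen reduces 8 recursive multiplications to 7 at each level.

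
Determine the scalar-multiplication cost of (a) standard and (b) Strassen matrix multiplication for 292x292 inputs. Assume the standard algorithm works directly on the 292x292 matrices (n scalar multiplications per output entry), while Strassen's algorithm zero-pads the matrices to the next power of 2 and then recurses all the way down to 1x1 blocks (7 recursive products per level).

Matrix multiplication for 292x292 matrices:

Strassen's algorithm requires power-of-2 dimensions. Pad 292x292 to 512x512 (next power of 2).

Standard algorithm: 292^3 = 24897088 multiplications
Strassen's algorithm: 7^(log2(512)) = 7^9 = 40353607 multiplications
Difference: 24897088 - 40353607 = -15456519 (Strassen uses MORE here due to padding overhead — for small or just-over-power-of-2 n, padding can outweigh the per-level savings)

Standard: 24897088 multiplications (292^3). Strassen: 40353607 multiplications (7^9, after padding to 512x512). Strassen reduces 8 recursive multiplications to 7 at each level.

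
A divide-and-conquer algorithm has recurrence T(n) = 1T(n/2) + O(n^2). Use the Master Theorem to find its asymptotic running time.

Master Theorem for T(n) = 1T(n/2) + O(n^2):

a = 1, b = 2, c = 2
log_b(a) = log_2(1) = 0.0000

Case 3: c = 2 > log_2(1) = 0.0000
T(n) = O(n^2) = O(n^2)

For T(n) = 1T(n/2) + O(n^2): log_2(1) = 0.0000. This is Case 3 of the Master Theorem (c > log_b(a), work dominated by root), giving O(n^2).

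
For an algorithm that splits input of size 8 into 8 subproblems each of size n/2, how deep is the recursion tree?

For divide and conquer with division factor 2:

Problem sizes at each level:
Level 0: 8
Level 1: 4
Level 2: 2
Level 3: 1

The root is level 0 and the size-1 base case is level 3 (the tree spans levels 0 through 3, i.e. 4 levels counting the root), so the depth is the number of divisions: log_2(8) = 3

The recursion tree depth is log_2(8) = 3. At each level, the problem size is divided by 2, so it takes 3 divisions to reduce to a base case of size 1. The algorithm makes 8 recursive calls at each level.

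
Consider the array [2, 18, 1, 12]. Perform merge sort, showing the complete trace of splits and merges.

Merge sort trace:

Split: [2, 18, 1, 12] -> [2, 18] and [1, 12]
  Split: [2, 18] -> [2] and [18]
  Merge: [2] + [18] -> [2, 18]
  Split: [1, 12] -> [1] and [12]
  Merge: [1] + [12] -> [1, 12]
Merge: [2, 18] + [1, 12] -> [1, 2, 12, 18]

Final sorted array: [1, 2, 12, 18]

The merge sort proceeds by recursively splitting the array and merging sorted halves.
After all merges, the sorted array is [1, 2, 12, 18].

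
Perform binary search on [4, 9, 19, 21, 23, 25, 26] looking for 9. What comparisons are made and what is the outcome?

Binary search for 9 in [4, 9, 19, 21, 23, 25, 26]:

lo=0, hi=6, mid=3, arr[mid]=21 -> 21 > 9, search left half
lo=0, hi=2, mid=1, arr[mid]=9 -> Found target at index 1!

Binary search finds 9 at index 1 after 2 comparisons. The search repeatedly halves the search space by comparing with the middle element.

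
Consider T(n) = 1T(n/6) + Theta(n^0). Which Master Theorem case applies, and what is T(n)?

Master Theorem for T(n) = 1T(n/6) + O(n^0):

a = 1, b = 6, c = 0
log_b(a) = log_6(1) = 0.0000

Case 2: c = 0 = log_6(1) = 0.0000
T(n) = O(n^0 log n) = O(log n)

For T(n) = 1T(n/6) + O(n^0): log_6(1) = 0.0000. This is Case 2 of the Master Theorem (c = log_b(a), equal work at all levels), giving O(log n).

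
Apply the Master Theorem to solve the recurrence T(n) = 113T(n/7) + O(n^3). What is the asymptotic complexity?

Master Theorem for T(n) = 113T(n/7) + O(n^3):

a = 113, b = 7, c = 3
log_b(a) = log_7(113) = 2.4294

Case 3: c = 3 > log_7(113) = 2.4294
T(n) = O(n^3) = O(n^3)

For T(n) = 113T(n/7) + O(n^3): log_7(113) = 2.4294. This is Case 3 of the Master Theorem (c > log_b(a), work dominated by root), giving O(n^3).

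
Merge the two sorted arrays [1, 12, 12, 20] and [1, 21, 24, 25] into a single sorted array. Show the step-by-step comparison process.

Merging process:

Compare 1 vs 1: take 1 from left. Merged: [1]
Compare 12 vs 1: take 1 from right. Merged: [1, 1]
Compare 12 vs 21: take 12 from left. Merged: [1, 1, 12]
Compare 12 vs 21: take 12 from left. Merged: [1, 1, 12, 12]
Compare 20 vs 21: take 20 from left. Merged: [1, 1, 12, 12, 20]
Append remaining from right: [21, 24, 25]. Merged: [1, 1, 12, 12, 20, 21, 24, 25]

Final merged array: [1, 1, 12, 12, 20, 21, 24, 25]
Total comparisons: 5

The merged array is [1, 1, 12, 12, 20, 21, 24, 25], requiring 5 comparisons. The merge step runs in O(n) time where n is the total number of elements.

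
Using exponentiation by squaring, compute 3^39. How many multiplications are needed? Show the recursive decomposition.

Computing 3^39 by squaring (build up from 3^1; each line after the first costs one multiplication):

3^1 = 3
3^2 = (3^1)^2 = 3^2 = 9
3^4 = (3^2)^2 = 9^2 = 81
3^8 = (3^4)^2 = 81^2 = 6561
3^9 = 3 * 3^8 = 3 * 6561 = 19683
3^18 = (3^9)^2 = 19683^2 = 387420489
3^19 = 3 * 3^18 = 3 * 387420489 = 1162261467
3^38 = (3^19)^2 = 1162261467^2 = 1350851717672992089
3^39 = 3 * 3^38 = 3 * 1350851717672992089 = 4052555153018976267

Result: 4052555153018976267
Multiplications needed: 8 (8 lines after 3^1)

3^39 = 4052555153018976267. Using exponentiation by squaring, this requires 8 multiplications. The key idea: if the exponent is even, square the half-power; if odd, multiply by the base once.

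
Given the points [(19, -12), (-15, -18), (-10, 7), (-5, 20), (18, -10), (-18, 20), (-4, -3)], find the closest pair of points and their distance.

Computing all pairwise distances among 7 points:

d((19, -12), (-15, -18)) = 34.5254
d((19, -12), (-10, 7)) = 34.6699
d((19, -12), (-5, 20)) = 40.0
d((19, -12), (18, -10)) = 2.2361 <-- minimum
d((19, -12), (-18, 20)) = 48.9183
d((19, -12), (-4, -3)) = 24.6982
d((-15, -18), (-10, 7)) = 25.4951
d((-15, -18), (-5, 20)) = 39.2938
d((-15, -18), (18, -10)) = 33.9559
d((-15, -18), (-18, 20)) = 38.1182
d((-15, -18), (-4, -3)) = 18.6011
d((-10, 7), (-5, 20)) = 13.9284
d((-10, 7), (18, -10)) = 32.7567
d((-10, 7), (-18, 20)) = 15.2643
d((-10, 7), (-4, -3)) = 11.6619
d((-5, 20), (18, -10)) = 37.8021
d((-5, 20), (-18, 20)) = 13.0
d((-5, 20), (-4, -3)) = 23.0217
d((18, -10), (-18, 20)) = 46.8615
d((18, -10), (-4, -3)) = 23.0868
d((-18, 20), (-4, -3)) = 26.9258

Closest pair: (19, -12) and (18, -10) with distance 2.2361

The closest pair is (19, -12) and (18, -10) with Euclidean distance 2.2361. For 7 points, brute-force pairwise comparison is shown above. For large n, the divide-and-conquer algorithm (sort by x, recurse on halves, check the dividing strip) achieves O(n log n).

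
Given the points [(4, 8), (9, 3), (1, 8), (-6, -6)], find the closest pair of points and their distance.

Computing all pairwise distances among 4 points:

d((4, 8), (9, 3)) = 7.0711
d((4, 8), (1, 8)) = 3.0 <-- minimum
d((4, 8), (-6, -6)) = 17.2047
d((9, 3), (1, 8)) = 9.434
d((9, 3), (-6, -6)) = 17.4929
d((1, 8), (-6, -6)) = 15.6525

Closest pair: (4, 8) and (1, 8) with distance 3.0

The closest pair is (4, 8) and (1, 8) with Euclidean distance 3.0. For 4 points, brute-force pairwise comparison is shown above. For large n, the divide-and-conquer algorithm (sort by x, recurse on halves, check the dividing strip) achieves O(n log n).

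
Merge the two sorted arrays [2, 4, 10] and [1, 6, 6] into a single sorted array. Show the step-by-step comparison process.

Merging process:

Compare 2 vs 1: take 1 from right. Merged: [1]
Compare 2 vs 6: take 2 from left. Merged: [1, 2]
Compare 4 vs 6: take 4 from left. Merged: [1, 2, 4]
Compare 10 vs 6: take 6 from right. Merged: [1, 2, 4, 6]
Compare 10 vs 6: take 6 from right. Merged: [1, 2, 4, 6, 6]
Append remaining from left: [10]. Merged: [1, 2, 4, 6, 6, 10]

Final merged array: [1, 2, 4, 6, 6, 10]
Total comparisons: 5

The merged array is [1, 2, 4, 6, 6, 10], requiring 5 comparisons. The merge step runs in O(n) time where n is the total number of elements.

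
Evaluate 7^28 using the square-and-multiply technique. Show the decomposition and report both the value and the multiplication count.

Computing 7^28 by squaring (build up from 7^1; each line after the first costs one multiplication):

7^1 = 7
7^2 = (7^1)^2 = 7^2 = 49
7^3 = 7 * 7^2 = 7 * 49 = 343
7^6 = (7^3)^2 = 343^2 = 117649
7^7 = 7 * 7^6 = 7 * 117649 = 823543
7^14 = (7^7)^2 = 823543^2 = 678223072849
7^28 = (7^14)^2 = 678223072849^2 = 459986536544739960976801

Result: 459986536544739960976801
Multiplications needed: 6 (6 lines after 7^1)

7^28 = 459986536544739960976801. Using exponentiation by squaring, this requires 6 multiplications. The key idea: if the exponent is even, square the half-power; if odd, multiply by the base once.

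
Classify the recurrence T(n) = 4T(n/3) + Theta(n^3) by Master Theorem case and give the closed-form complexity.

Master Theorem for T(n) = 4T(n/3) + O(n^3):

a = 4, b = 3, c = 3
log_b(a) = log_3(4) = 1.2619

Case 3: c = 3 > log_3(4) = 1.2619
T(n) = O(n^3) = O(n^3)

For T(n) = 4T(n/3) + O(n^3): log_3(4) = 1.2619. This is Case 3 of the Master Theorem (c > log_b(a), work dominated by root), giving O(n^3).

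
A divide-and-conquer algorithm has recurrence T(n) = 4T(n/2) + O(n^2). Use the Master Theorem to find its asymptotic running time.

Master Theorem for T(n) = 4T(n/2) + O(n^2):

a = 4, b = 2, c = 2
log_b(a) = log_2(4) = 2.0000

Case 2: c = 2 = log_2(4) = 2.0000
T(n) = O(n^2 log n) = O(n^2 log n)

For T(n) = 4T(n/2) + O(n^2): log_2(4) = 2.0000. This is Case 2 of the Master Theorem (c = log_b(a), equal work at all levels), giving O(n^2 log n).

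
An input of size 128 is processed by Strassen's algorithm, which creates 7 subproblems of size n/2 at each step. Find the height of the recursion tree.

For divide and conquer with division factor 2:

Problem sizes at each level:
Level 0: 128
Level 1: 64
Level 2: 32
Level 3: 16
Level 4: 8
Level 5: 4
Level 6: 2
Level 7: 1

The root is level 0 and the size-1 base case is level 7 (the tree spans levels 0 through 7, i.e. 8 levels counting the root), so the depth is the number of divisions: log_2(128) = 7

The recursion tree depth is log_2(128) = 7. At each level, the problem size is divided by 2, so it takes 7 divisions to reduce to a base case of size 1. The algorithm makes 7 recursive calls at each level.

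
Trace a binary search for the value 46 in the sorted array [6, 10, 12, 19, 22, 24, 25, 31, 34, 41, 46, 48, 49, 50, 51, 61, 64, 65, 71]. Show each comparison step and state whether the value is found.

Binary search for 46 in [6, 10, 12, 19, 22, 24, 25, 31, 34, 41, 46, 48, 49, 50, 51, 61, 64, 65, 71]:

lo=0, hi=18, mid=9, arr[mid]=41 -> 41 < 46, search right half
lo=10, hi=18, mid=14, arr[mid]=51 -> 51 > 46, search left half
lo=10, hi=13, mid=11, arr[mid]=48 -> 48 > 46, search left half
lo=10, hi=10, mid=10, arr[mid]=46 -> Found target at index 10!

Binary search finds 46 at index 10 after 4 comparisons. The search repeatedly halves the search space by comparing with the middle element.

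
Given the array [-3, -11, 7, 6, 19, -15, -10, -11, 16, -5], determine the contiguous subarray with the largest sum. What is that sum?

Using Kadane's algorithm on [-3, -11, 7, 6, 19, -15, -10, -11, 16, -5]:

Scanning through the array:
Position 1 (value -11): max_ending_here = -11, max_so_far = -3
Position 2 (value 7): max_ending_here = 7, max_so_far = 7
Position 3 (value 6): max_ending_here = 13, max_so_far = 13
Position 4 (value 19): max_ending_here = 32, max_so_far = 32
Position 5 (value -15): max_ending_here = 17, max_so_far = 32
Position 6 (value -10): max_ending_here = 7, max_so_far = 32
Position 7 (value -11): max_ending_here = -4, max_so_far = 32
Position 8 (value 16): max_ending_here = 16, max_so_far = 32
Position 9 (value -5): max_ending_here = 11, max_so_far = 32

Maximum subarray: [7, 6, 19]
Maximum sum: 32

The maximum subarray is [7, 6, 19] with sum 32. This subarray runs from index 2 to index 4.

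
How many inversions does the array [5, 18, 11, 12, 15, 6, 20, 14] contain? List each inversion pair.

Finding inversions in [5, 18, 11, 12, 15, 6, 20, 14]:

(1, 2): arr[1]=18 > arr[2]=11
(1, 3): arr[1]=18 > arr[3]=12
(1, 4): arr[1]=18 > arr[4]=15
(1, 5): arr[1]=18 > arr[5]=6
(1, 7): arr[1]=18 > arr[7]=14
(2, 5): arr[2]=11 > arr[5]=6
(3, 5): arr[3]=12 > arr[5]=6
(4, 5): arr[4]=15 > arr[5]=6
(4, 7): arr[4]=15 > arr[7]=14
(6, 7): arr[6]=20 > arr[7]=14

Total inversions: 10

The array has 10 inversion(s): (1,2), (1,3), (1,4), (1,5), (1,7), (2,5), (3,5), (4,5), (4,7), (6,7). Each pair (i,j) satisfies i < j and arr[i] > arr[j].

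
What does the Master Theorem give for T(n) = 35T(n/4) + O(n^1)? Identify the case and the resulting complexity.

Master Theorem for T(n) = 35T(n/4) + O(n^1):

a = 35, b = 4, c = 1
log_b(a) = log_4(35) = 2.5646

Case 1: c = 1 < log_4(35) = 2.5646
T(n) = O(n^(log_4 35))

For T(n) = 35T(n/4) + O(n^1): log_4(35) = 2.5646. This is Case 1 of the Master Theorem (c < log_b(a), work dominated by leaves), giving O(n^(log_4 35)).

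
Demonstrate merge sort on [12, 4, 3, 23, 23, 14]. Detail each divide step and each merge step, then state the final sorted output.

Merge sort trace:

Split: [12, 4, 3, 23, 23, 14] -> [12, 4, 3] and [23, 23, 14]
  Split: [12, 4, 3] -> [12] and [4, 3]
    Split: [4, 3] -> [4] and [3]
    Merge: [4] + [3] -> [3, 4]
  Merge: [12] + [3, 4] -> [3, 4, 12]
  Split: [23, 23, 14] -> [23] and [23, 14]
    Split: [23, 14] -> [23] and [14]
    Merge: [23] + [14] -> [14, 23]
  Merge: [23] + [14, 23] -> [14, 23, 23]
Merge: [3, 4, 12] + [14, 23, 23] -> [3, 4, 12, 14, 23, 23]

Final sorted array: [3, 4, 12, 14, 23, 23]

The merge sort proceeds by recursively splitting the array and merging sorted halves.
After all merges, the sorted array is [3, 4, 12, 14, 23, 23].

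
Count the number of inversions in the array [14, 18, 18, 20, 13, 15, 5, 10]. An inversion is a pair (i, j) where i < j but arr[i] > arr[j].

Finding inversions in [14, 18, 18, 20, 13, 15, 5, 10]:

(0, 4): arr[0]=14 > arr[4]=13
(0, 6): arr[0]=14 > arr[6]=5
(0, 7): arr[0]=14 > arr[7]=10
(1, 4): arr[1]=18 > arr[4]=13
(1, 5): arr[1]=18 > arr[5]=15
(1, 6): arr[1]=18 > arr[6]=5
(1, 7): arr[1]=18 > arr[7]=10
(2, 4): arr[2]=18 > arr[4]=13
(2, 5): arr[2]=18 > arr[5]=15
(2, 6): arr[2]=18 > arr[6]=5
(2, 7): arr[2]=18 > arr[7]=10
(3, 4): arr[3]=20 > arr[4]=13
(3, 5): arr[3]=20 > arr[5]=15
(3, 6): arr[3]=20 > arr[6]=5
(3, 7): arr[3]=20 > arr[7]=10
(4, 6): arr[4]=13 > arr[6]=5
(4, 7): arr[4]=13 > arr[7]=10
(5, 6): arr[5]=15 > arr[6]=5
(5, 7): arr[5]=15 > arr[7]=10

Total inversions: 19

The array has 19 inversion(s): (0,4), (0,6), (0,7), (1,4), (1,5), (1,6), (1,7), (2,4), (2,5), (2,6), (2,7), (3,4), (3,5), (3,6), (3,7), (4,6), (4,7), (5,6), (5,7). Each pair (i,j) satisfies i < j and arr[i] > arr[j].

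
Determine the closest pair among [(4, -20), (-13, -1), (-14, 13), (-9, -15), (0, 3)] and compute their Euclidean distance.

Computing all pairwise distances among 5 points:

d((4, -20), (-13, -1)) = 25.4951
d((4, -20), (-14, 13)) = 37.5899
d((4, -20), (-9, -15)) = 13.9284
d((4, -20), (0, 3)) = 23.3452
d((-13, -1), (-14, 13)) = 14.0357
d((-13, -1), (-9, -15)) = 14.5602
d((-13, -1), (0, 3)) = 13.6015 <-- minimum
d((-14, 13), (-9, -15)) = 28.4429
d((-14, 13), (0, 3)) = 17.2047
d((-9, -15), (0, 3)) = 20.1246

Closest pair: (-13, -1) and (0, 3) with distance 13.6015

The closest pair is (-13, -1) and (0, 3) with Euclidean distance 13.6015. For 5 points, brute-force pairwise comparison is shown above. For large n, the divide-and-conquer algorithm (sort by x, recurse on halves, check the dividing strip) achieves O(n log n).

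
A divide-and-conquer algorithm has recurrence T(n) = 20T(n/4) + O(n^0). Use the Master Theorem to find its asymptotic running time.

Master Theorem for T(n) = 20T(n/4) + O(n^0):

a = 20, b = 4, c = 0
log_b(a) = log_4(20) = 2.1610

Case 1: c = 0 < log_4(20) = 2.1610
T(n) = O(n^(log_4 20))

For T(n) = 20T(n/4) + O(n^0): log_4(20) = 2.1610. This is Case 1 of the Master Theorem (c < log_b(a), work dominated by leaves), giving O(n^(log_4 20)).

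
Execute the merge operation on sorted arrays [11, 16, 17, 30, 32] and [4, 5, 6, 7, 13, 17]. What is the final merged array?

Merging process:

Compare 11 vs 4: take 4 from right. Merged: [4]
Compare 11 vs 5: take 5 from right. Merged: [4, 5]
Compare 11 vs 6: take 6 from right. Merged: [4, 5, 6]
Compare 11 vs 7: take 7 from right. Merged: [4, 5, 6, 7]
Compare 11 vs 13: take 11 from left. Merged: [4, 5, 6, 7, 11]
Compare 16 vs 13: take 13 from right. Merged: [4, 5, 6, 7, 11, 13]
Compare 16 vs 17: take 16 from left. Merged: [4, 5, 6, 7, 11, 13, 16]
Compare 17 vs 17: take 17 from left. Merged: [4, 5, 6, 7, 11, 13, 16, 17]
Compare 30 vs 17: take 17 from right. Merged: [4, 5, 6, 7, 11, 13, 16, 17, 17]
Append remaining from left: [30, 32]. Merged: [4, 5, 6, 7, 11, 13, 16, 17, 17, 30, 32]

Final merged array: [4, 5, 6, 7, 11, 13, 16, 17, 17, 30, 32]
Total comparisons: 9

The merged array is [4, 5, 6, 7, 11, 13, 16, 17, 17, 30, 32], requiring 9 comparisons. The merge step runs in O(n) time where n is the total number of elements.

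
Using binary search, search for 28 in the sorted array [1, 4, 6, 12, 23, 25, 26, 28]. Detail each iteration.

Binary search for 28 in [1, 4, 6, 12, 23, 25, 26, 28]:

lo=0, hi=7, mid=3, arr[mid]=12 -> 12 < 28, search right half
lo=4, hi=7, mid=5, arr[mid]=25 -> 25 < 28, search right half
lo=6, hi=7, mid=6, arr[mid]=26 -> 26 < 28, search right half
lo=7, hi=7, mid=7, arr[mid]=28 -> Found target at index 7!

Binary search finds 28 at index 7 after 4 comparisons. The search repeatedly halves the search space by comparing with the middle element.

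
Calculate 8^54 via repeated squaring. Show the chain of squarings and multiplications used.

Computing 8^54 by squaring (build up from 8^1; each line after the first costs one multiplication):

8^1 = 8
8^2 = (8^1)^2 = 8^2 = 64
8^3 = 8 * 8^2 = 8 * 64 = 512
8^6 = (8^3)^2 = 512^2 = 262144
8^12 = (8^6)^2 = 262144^2 = 68719476736
8^13 = 8 * 8^12 = 8 * 68719476736 = 549755813888
8^26 = (8^13)^2 = 549755813888^2 = 302231454903657293676544
8^27 = 8 * 8^26 = 8 * 302231454903657293676544 = 2417851639229258349412352
8^54 = (8^27)^2 = 2417851639229258349412352^2 = 5846006549323611672814739330865132078623730171904

Result: 5846006549323611672814739330865132078623730171904
Multiplications needed: 8 (8 lines after 8^1)

8^54 = 5846006549323611672814739330865132078623730171904. Using exponentiation by squaring, this requires 8 multiplications. The key idea: if the exponent is even, square the half-power; if odd, multiply by the base once.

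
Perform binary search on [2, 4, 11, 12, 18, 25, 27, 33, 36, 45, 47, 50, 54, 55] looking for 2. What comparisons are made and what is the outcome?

Binary search for 2 in [2, 4, 11, 12, 18, 25, 27, 33, 36, 45, 47, 50, 54, 55]:

lo=0, hi=13, mid=6, arr[mid]=27 -> 27 > 2, search left half
lo=0, hi=5, mid=2, arr[mid]=11 -> 11 > 2, search left half
lo=0, hi=1, mid=0, arr[mid]=2 -> Found target at index 0!

Binary search finds 2 at index 0 after 3 comparisons. The search repeatedly halves the search space by comparing with the middle element.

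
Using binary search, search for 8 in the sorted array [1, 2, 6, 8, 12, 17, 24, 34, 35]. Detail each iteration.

Binary search for 8 in [1, 2, 6, 8, 12, 17, 24, 34, 35]:

lo=0, hi=8, mid=4, arr[mid]=12 -> 12 > 8, search left half
lo=0, hi=3, mid=1, arr[mid]=2 -> 2 < 8, search right half
lo=2, hi=3, mid=2, arr[mid]=6 -> 6 < 8, search right half
lo=3, hi=3, mid=3, arr[mid]=8 -> Found target at index 3!

Binary search finds 8 at index 3 after 4 comparisons. The search repeatedly halves the search space by comparing with the middle element.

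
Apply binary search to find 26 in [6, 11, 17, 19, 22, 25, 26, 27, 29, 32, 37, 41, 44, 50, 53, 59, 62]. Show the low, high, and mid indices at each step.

Binary search for 26 in [6, 11, 17, 19, 22, 25, 26, 27, 29, 32, 37, 41, 44, 50, 53, 59, 62]:

lo=0, hi=16, mid=8, arr[mid]=29 -> 29 > 26, search left half
lo=0, hi=7, mid=3, arr[mid]=19 -> 19 < 26, search right half
lo=4, hi=7, mid=5, arr[mid]=25 -> 25 < 26, search right half
lo=6, hi=7, mid=6, arr[mid]=26 -> Found target at index 6!

Binary search finds 26 at index 6 after 4 comparisons. The search repeatedly halves the search space by comparing with the middle element.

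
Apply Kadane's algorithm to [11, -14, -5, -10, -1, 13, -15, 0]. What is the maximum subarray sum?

Using Kadane's algorithm on [11, -14, -5, -10, -1, 13, -15, 0]:

Scanning through the array:
Position 1 (value -14): max_ending_here = -3, max_so_far = 11
Position 2 (value -5): max_ending_here = -5, max_so_far = 11
Position 3 (value -10): max_ending_here = -10, max_so_far = 11
Position 4 (value -1): max_ending_here = -1, max_so_far = 11
Position 5 (value 13): max_ending_here = 13, max_so_far = 13
Position 6 (value -15): max_ending_here = -2, max_so_far = 13
Position 7 (value 0): max_ending_here = 0, max_so_far = 13

Maximum subarray: [13]
Maximum sum: 13

The maximum subarray is [13] with sum 13. This subarray runs from index 5 to index 5.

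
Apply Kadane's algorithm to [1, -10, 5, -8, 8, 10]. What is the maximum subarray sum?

Using Kadane's algorithm on [1, -10, 5, -8, 8, 10]:

Scanning through the array:
Position 1 (value -10): max_ending_here = -9, max_so_far = 1
Position 2 (value 5): max_ending_here = 5, max_so_far = 5
Position 3 (value -8): max_ending_here = -3, max_so_far = 5
Position 4 (value 8): max_ending_here = 8, max_so_far = 8
Position 5 (value 10): max_ending_here = 18, max_so_far = 18

Maximum subarray: [8, 10]
Maximum sum: 18

The maximum subarray is [8, 10] with sum 18. This subarray runs from index 4 to index 5.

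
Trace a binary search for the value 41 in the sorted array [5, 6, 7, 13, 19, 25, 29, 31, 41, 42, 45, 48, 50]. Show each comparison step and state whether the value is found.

Binary search for 41 in [5, 6, 7, 13, 19, 25, 29, 31, 41, 42, 45, 48, 50]:

lo=0, hi=12, mid=6, arr[mid]=29 -> 29 < 41, search right half
lo=7, hi=12, mid=9, arr[mid]=42 -> 42 > 41, search left half
lo=7, hi=8, mid=7, arr[mid]=31 -> 31 < 41, search right half
lo=8, hi=8, mid=8, arr[mid]=41 -> Found target at index 8!

Binary search finds 41 at index 8 after 4 comparisons. The search repeatedly halves the search space by comparing with the middle element.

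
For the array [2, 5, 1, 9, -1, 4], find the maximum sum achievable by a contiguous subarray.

Using Kadane's algorithm on [2, 5, 1, 9, -1, 4]:

Scanning through the array:
Position 1 (value 5): max_ending_here = 7, max_so_far = 7
Position 2 (value 1): max_ending_here = 8, max_so_far = 8
Position 3 (value 9): max_ending_here = 17, max_so_far = 17
Position 4 (value -1): max_ending_here = 16, max_so_far = 17
Position 5 (value 4): max_ending_here = 20, max_so_far = 20

Maximum subarray: [2, 5, 1, 9, -1, 4]
Maximum sum: 20

The maximum subarray is [2, 5, 1, 9, -1, 4] with sum 20. This subarray runs from index 0 to index 5.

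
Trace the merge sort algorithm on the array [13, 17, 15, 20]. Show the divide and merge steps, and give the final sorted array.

Merge sort trace:

Split: [13, 17, 15, 20] -> [13, 17] and [15, 20]
  Split: [13, 17] -> [13] and [17]
  Merge: [13] + [17] -> [13, 17]
  Split: [15, 20] -> [15] and [20]
  Merge: [15] + [20] -> [15, 20]
Merge: [13, 17] + [15, 20] -> [13, 15, 17, 20]

Final sorted array: [13, 15, 17, 20]

The merge sort proceeds by recursively splitting the array and merging sorted halves.
After all merges, the sorted array is [13, 15, 17, 20].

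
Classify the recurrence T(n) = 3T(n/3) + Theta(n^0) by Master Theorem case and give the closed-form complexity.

Master Theorem for T(n) = 3T(n/3) + O(n^0):

a = 3, b = 3, c = 0
log_b(a) = log_3(3) = 1.0000

Case 1: c = 0 < log_3(3) = 1.0000
T(n) = O(n^(log_3 3)) = O(n)

For T(n) = 3T(n/3) + O(n^0): log_3(3) = 1.0000. This is Case 1 of the Master Theorem (c < log_b(a), work dominated by leaves), giving O(n).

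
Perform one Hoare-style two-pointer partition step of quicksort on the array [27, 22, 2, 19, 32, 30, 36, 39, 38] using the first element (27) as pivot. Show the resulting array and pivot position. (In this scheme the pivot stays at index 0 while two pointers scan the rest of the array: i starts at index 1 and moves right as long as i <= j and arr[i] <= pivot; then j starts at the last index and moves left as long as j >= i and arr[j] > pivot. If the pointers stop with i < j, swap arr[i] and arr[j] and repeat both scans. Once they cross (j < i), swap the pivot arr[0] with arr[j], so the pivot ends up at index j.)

Hoare-style two-pointer partition with pivot = 27:

Initial array: [27, 22, 2, 19, 32, 30, 36, 39, 38]

Pointers start at i = 1, j = 8.
i ends at 4, j ends at 3: the pointers have crossed (j < i), so scanning stops.

Swap pivot arr[0] with arr[3] to place pivot at position 3: [19, 22, 2, 27, 32, 30, 36, 39, 38]
Pivot position: 3

After partitioning with pivot 27, the array becomes [19, 22, 2, 27, 32, 30, 36, 39, 38]. The pivot is placed at index 3. All elements to the left of the pivot are <= 27, and all elements to the right are > 27.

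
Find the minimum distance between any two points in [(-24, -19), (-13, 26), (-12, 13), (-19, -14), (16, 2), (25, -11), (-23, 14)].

Computing all pairwise distances among 7 points:

d((-24, -19), (-13, 26)) = 46.3249
d((-24, -19), (-12, 13)) = 34.176
d((-24, -19), (-19, -14)) = 7.0711 <-- minimum
d((-24, -19), (16, 2)) = 45.1774
d((-24, -19), (25, -11)) = 49.6488
d((-24, -19), (-23, 14)) = 33.0151
d((-13, 26), (-12, 13)) = 13.0384
d((-13, 26), (-19, -14)) = 40.4475
d((-13, 26), (16, 2)) = 37.6431
d((-13, 26), (25, -11)) = 53.0377
d((-13, 26), (-23, 14)) = 15.6205
d((-12, 13), (-19, -14)) = 27.8927
d((-12, 13), (16, 2)) = 30.0832
d((-12, 13), (25, -11)) = 44.1022
d((-12, 13), (-23, 14)) = 11.0454
d((-19, -14), (16, 2)) = 38.4838
d((-19, -14), (25, -11)) = 44.1022
d((-19, -14), (-23, 14)) = 28.2843
d((16, 2), (25, -11)) = 15.8114
d((16, 2), (-23, 14)) = 40.8044
d((25, -11), (-23, 14)) = 54.1202

Closest pair: (-24, -19) and (-19, -14) with distance 7.0711

The closest pair is (-24, -19) and (-19, -14) with Euclidean distance 7.0711. For 7 points, brute-force pairwise comparison is shown above. For large n, the divide-and-conquer algorithm (sort by x, recurse on halves, check the dividing strip) achieves O(n log n).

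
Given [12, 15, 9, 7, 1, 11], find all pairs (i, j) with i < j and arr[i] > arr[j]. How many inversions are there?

Finding inversions in [12, 15, 9, 7, 1, 11]:

(0, 2): arr[0]=12 > arr[2]=9
(0, 3): arr[0]=12 > arr[3]=7
(0, 4): arr[0]=12 > arr[4]=1
(0, 5): arr[0]=12 > arr[5]=11
(1, 2): arr[1]=15 > arr[2]=9
(1, 3): arr[1]=15 > arr[3]=7
(1, 4): arr[1]=15 > arr[4]=1
(1, 5): arr[1]=15 > arr[5]=11
(2, 3): arr[2]=9 > arr[3]=7
(2, 4): arr[2]=9 > arr[4]=1
(3, 4): arr[3]=7 > arr[4]=1

Total inversions: 11

The array has 11 inversion(s): (0,2), (0,3), (0,4), (0,5), (1,2), (1,3), (1,4), (1,5), (2,3), (2,4), (3,4). Each pair (i,j) satisfies i < j and arr[i] > arr[j].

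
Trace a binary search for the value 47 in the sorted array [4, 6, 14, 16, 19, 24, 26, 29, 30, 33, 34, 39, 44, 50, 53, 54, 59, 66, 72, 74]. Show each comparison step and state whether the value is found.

Binary search for 47 in [4, 6, 14, 16, 19, 24, 26, 29, 30, 33, 34, 39, 44, 50, 53, 54, 59, 66, 72, 74]:

lo=0, hi=19, mid=9, arr[mid]=33 -> 33 < 47, search right half
lo=10, hi=19, mid=14, arr[mid]=53 -> 53 > 47, search left half
lo=10, hi=13, mid=11, arr[mid]=39 -> 39 < 47, search right half
lo=12, hi=13, mid=12, arr[mid]=44 -> 44 < 47, search right half
lo=13, hi=13, mid=13, arr[mid]=50 -> 50 > 47, search left half
lo=13 > hi=12, target 47 not found

Binary search determines that 47 is not in the array after 5 comparisons. The search space was exhausted without finding the target.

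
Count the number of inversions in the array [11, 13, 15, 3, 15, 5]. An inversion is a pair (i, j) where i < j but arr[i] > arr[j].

Finding inversions in [11, 13, 15, 3, 15, 5]:

(0, 3): arr[0]=11 > arr[3]=3
(0, 5): arr[0]=11 > arr[5]=5
(1, 3): arr[1]=13 > arr[3]=3
(1, 5): arr[1]=13 > arr[5]=5
(2, 3): arr[2]=15 > arr[3]=3
(2, 5): arr[2]=15 > arr[5]=5
(4, 5): arr[4]=15 > arr[5]=5

Total inversions: 7

The array has 7 inversion(s): (0,3), (0,5), (1,3), (1,5), (2,3), (2,5), (4,5). Each pair (i,j) satisfies i < j and arr[i] > arr[j].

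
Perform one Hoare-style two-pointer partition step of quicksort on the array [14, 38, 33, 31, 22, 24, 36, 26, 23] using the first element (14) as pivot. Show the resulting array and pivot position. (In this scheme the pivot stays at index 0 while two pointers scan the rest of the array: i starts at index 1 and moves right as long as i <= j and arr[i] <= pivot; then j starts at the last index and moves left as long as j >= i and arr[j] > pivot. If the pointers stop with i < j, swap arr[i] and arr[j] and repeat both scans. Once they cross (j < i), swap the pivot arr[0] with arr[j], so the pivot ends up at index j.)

Hoare-style two-pointer partition with pivot = 14:

Initial array: [14, 38, 33, 31, 22, 24, 36, 26, 23]

Pointers start at i = 1, j = 8.
i ends at 1, j ends at 0: the pointers have crossed (j < i), so scanning stops.

j = 0, so swapping arr[0] with arr[j] leaves the pivot at position 0: [14, 38, 33, 31, 22, 24, 36, 26, 23]
Pivot position: 0

After partitioning with pivot 14, the array becomes [14, 38, 33, 31, 22, 24, 36, 26, 23]. The pivot is placed at index 0. All elements to the left of the pivot are <= 14, and all elements to the right are > 14.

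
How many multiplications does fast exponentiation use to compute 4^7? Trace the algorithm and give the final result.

Computing 4^7 by squaring (build up from 4^1; each line after the first costs one multiplication):

4^1 = 4
4^2 = (4^1)^2 = 4^2 = 16
4^3 = 4 * 4^2 = 4 * 16 = 64
4^6 = (4^3)^2 = 64^2 = 4096
4^7 = 4 * 4^6 = 4 * 4096 = 16384

Result: 16384
Multiplications needed: 4 (4 lines after 4^1)

4^7 = 16384. Using exponentiation by squaring, this requires 4 multiplications. The key idea: if the exponent is even, square the half-power; if odd, multiply by the base once.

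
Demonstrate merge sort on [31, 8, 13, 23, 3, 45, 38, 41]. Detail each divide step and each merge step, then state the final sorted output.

Merge sort trace:

Split: [31, 8, 13, 23, 3, 45, 38, 41] -> [31, 8, 13, 23] and [3, 45, 38, 41]
  Split: [31, 8, 13, 23] -> [31, 8] and [13, 23]
    Split: [31, 8] -> [31] and [8]
    Merge: [31] + [8] -> [8, 31]
    Split: [13, 23] -> [13] and [23]
    Merge: [13] + [23] -> [13, 23]
  Merge: [8, 31] + [13, 23] -> [8, 13, 23, 31]
  Split: [3, 45, 38, 41] -> [3, 45] and [38, 41]
    Split: [3, 45] -> [3] and [45]
    Merge: [3] + [45] -> [3, 45]
    Split: [38, 41] -> [38] and [41]
    Merge: [38] + [41] -> [38, 41]
  Merge: [3, 45] + [38, 41] -> [3, 38, 41, 45]
Merge: [8, 13, 23, 31] + [3, 38, 41, 45] -> [3, 8, 13, 23, 31, 38, 41, 45]

Final sorted array: [3, 8, 13, 23, 31, 38, 41, 45]

The merge sort proceeds by recursively splitting the array and merging sorted halves.
After all merges, the sorted array is [3, 8, 13, 23, 31, 38, 41, 45].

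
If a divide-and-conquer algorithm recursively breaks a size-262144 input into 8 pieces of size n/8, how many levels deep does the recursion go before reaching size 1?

For divide and conquer with division factor 8:

Problem sizes at each level:
Level 0: 262144
Level 1: 32768
Level 2: 4096
Level 3: 512
Level 4: 64
Level 5: 8
Level 6: 1

The root is level 0 and the size-1 base case is level 6 (the tree spans levels 0 through 6, i.e. 7 levels counting the root), so the depth is the number of divisions: log_8(262144) = 6

The recursion tree depth is log_8(262144) = 6. At each level, the problem size is divided by 8, so it takes 6 divisions to reduce to a base case of size 1. The algorithm makes 8 recursive calls at each level.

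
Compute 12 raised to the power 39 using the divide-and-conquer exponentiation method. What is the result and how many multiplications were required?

Computing 12^39 by squaring (build up from 12^1; each line after the first costs one multiplication):

12^1 = 12
12^2 = (12^1)^2 = 12^2 = 144
12^4 = (12^2)^2 = 144^2 = 20736
12^8 = (12^4)^2 = 20736^2 = 429981696
12^9 = 12 * 12^8 = 12 * 429981696 = 5159780352
12^18 = (12^9)^2 = 5159780352^2 = 26623333280885243904
12^19 = 12 * 12^18 = 12 * 26623333280885243904 = 319479999370622926848
12^38 = (12^19)^2 = 319479999370622926848^2 = 102067469997853225734913580209377959215104
12^39 = 12 * 12^38 = 12 * 102067469997853225734913580209377959215104 = 1224809639974238708818962962512535510581248

Result: 1224809639974238708818962962512535510581248
Multiplications needed: 8 (8 lines after 12^1)

12^39 = 1224809639974238708818962962512535510581248. Using exponentiation by squaring, this requires 8 multiplications. The key idea: if the exponent is even, square the half-power; if odd, multiply by the base once.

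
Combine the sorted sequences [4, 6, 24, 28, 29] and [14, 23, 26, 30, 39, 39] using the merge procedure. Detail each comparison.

Merging process:

Compare 4 vs 14: take 4 from left. Merged: [4]
Compare 6 vs 14: take 6 from left. Merged: [4, 6]
Compare 24 vs 14: take 14 from right. Merged: [4, 6, 14]
Compare 24 vs 23: take 23 from right. Merged: [4, 6, 14, 23]
Compare 24 vs 26: take 24 from left. Merged: [4, 6, 14, 23, 24]
Compare 28 vs 26: take 26 from right. Merged: [4, 6, 14, 23, 24, 26]
Compare 28 vs 30: take 28 from left. Merged: [4, 6, 14, 23, 24, 26, 28]
Compare 29 vs 30: take 29 from left. Merged: [4, 6, 14, 23, 24, 26, 28, 29]
Append remaining from right: [30, 39, 39]. Merged: [4, 6, 14, 23, 24, 26, 28, 29, 30, 39, 39]

Final merged array: [4, 6, 14, 23, 24, 26, 28, 29, 30, 39, 39]
Total comparisons: 8

The merged array is [4, 6, 14, 23, 24, 26, 28, 29, 30, 39, 39], requiring 8 comparisons. The merge step runs in O(n) time where n is the total number of elements.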